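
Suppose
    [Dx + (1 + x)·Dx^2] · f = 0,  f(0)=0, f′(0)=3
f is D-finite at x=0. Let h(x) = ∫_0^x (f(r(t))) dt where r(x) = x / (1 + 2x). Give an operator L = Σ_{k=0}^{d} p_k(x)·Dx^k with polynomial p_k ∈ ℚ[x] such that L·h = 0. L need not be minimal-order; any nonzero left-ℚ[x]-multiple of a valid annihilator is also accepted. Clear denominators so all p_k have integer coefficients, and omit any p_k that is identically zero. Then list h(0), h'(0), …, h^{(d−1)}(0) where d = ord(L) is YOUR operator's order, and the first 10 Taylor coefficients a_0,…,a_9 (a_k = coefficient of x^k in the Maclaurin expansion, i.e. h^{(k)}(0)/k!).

L = (5 + 12·x)·Dx^2 + (1 + 5·x + 6·x^2)·Dx^3  (order 3).
h: a_k = 0, 0, 3/2, -5/2, 19/4, -39/4, 211/10, -95/2, 6177/56, -6305/24, …
ICs: h(0) = 0, h′(0) = 0, h′′(0) = 3.

f: a_k = 0, 3, -3/2, 1, -3/4, 3/5, -1/2, 3/7, -3/8, 1/3, …
Substitute x→r, Dx→(1/r')Dx; clear ⇒ L₀.
h=∫₀ˣh₀: take L = L₀·Dx.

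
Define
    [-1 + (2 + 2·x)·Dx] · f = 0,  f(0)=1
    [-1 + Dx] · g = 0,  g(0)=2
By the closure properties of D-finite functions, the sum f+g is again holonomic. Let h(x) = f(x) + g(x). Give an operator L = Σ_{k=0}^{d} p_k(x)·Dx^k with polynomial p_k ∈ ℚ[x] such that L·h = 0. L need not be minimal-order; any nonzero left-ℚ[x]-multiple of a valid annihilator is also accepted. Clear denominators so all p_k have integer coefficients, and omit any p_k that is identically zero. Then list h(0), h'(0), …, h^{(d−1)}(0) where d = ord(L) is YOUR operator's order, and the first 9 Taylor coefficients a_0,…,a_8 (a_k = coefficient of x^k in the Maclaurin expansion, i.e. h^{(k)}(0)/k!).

f: a_k = 1, 1/2, -1/8, 1/16, -5/128, 7/256, -21/1024, 33/2048, -429/32768, …
g: a_k = 2, 2, 1, 1/3, 1/12, 1/60, 1/360, 1/2520, 1/20160, …
L₀ := lclm(L_f,L_g); ord L₀ ≤ 1+1.
L = (3 + 2·x) + (-5 - 8·x - 4·x^2)·Dx + (2 + 6·x + 4·x^2)·Dx^2  (order 2).
h: a_k = 3, 5/2, 7/8, 19/48, 17/384, 169/3840, -817/46080, 10651/645120, -134623/10321920, …
ICs: h(0) = 3, h′(0) = 5/2.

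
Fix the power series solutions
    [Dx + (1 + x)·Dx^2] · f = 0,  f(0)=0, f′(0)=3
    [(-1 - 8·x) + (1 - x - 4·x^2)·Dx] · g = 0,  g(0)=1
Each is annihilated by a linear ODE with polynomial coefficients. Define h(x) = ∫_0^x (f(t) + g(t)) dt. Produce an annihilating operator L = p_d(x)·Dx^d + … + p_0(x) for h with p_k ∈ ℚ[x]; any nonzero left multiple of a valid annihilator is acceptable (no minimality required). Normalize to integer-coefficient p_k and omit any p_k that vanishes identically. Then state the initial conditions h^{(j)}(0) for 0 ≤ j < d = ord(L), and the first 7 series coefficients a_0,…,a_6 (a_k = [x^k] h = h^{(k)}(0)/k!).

f: a_k = 0, 3, -3/2, 1, -3/4, 3/5, -1/2, …
g: a_k = 1, 1, 5, 9, 29, 65, 181, …
L₀ := lclm(L_f,L_g); ord L₀ ≤ 2+1.
∫: right-multiply L₀ by Dx.
L = (-74 - 562·x - 1120·x^2 - 1728·x^3 - 768·x^4)·Dx^2 + (-52 - 576·x - 1636·x^2 - 3264·x^3 - 3488·x^4 - 1280·x^5)·Dx^3 + (11 + 41·x + 53·x^2 - 185·x^3 - 704·x^4 - 752·x^5 - 256·x^6)·Dx^4  (order 4).
h: a_k = 0, 1, 2, 7/6, 5/2, 113/20, 164/15, …
ICs: h(0) = 0, h′(0) = 1, h′′(0) = 4, h′′′(0) = 7.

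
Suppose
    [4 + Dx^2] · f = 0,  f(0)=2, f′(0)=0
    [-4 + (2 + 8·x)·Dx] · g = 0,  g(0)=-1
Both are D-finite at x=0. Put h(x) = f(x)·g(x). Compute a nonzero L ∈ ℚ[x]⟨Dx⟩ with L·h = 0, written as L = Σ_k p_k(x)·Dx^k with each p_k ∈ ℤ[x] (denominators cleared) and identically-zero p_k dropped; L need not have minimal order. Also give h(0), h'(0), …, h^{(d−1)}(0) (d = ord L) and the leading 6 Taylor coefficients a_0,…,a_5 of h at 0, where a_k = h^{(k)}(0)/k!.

L = (16 + 32·x + 64·x^2) + (-4 - 16·x)·Dx + (1 + 8·x + 16·x^2)·Dx^2  (order 2).
h: a_k = -2, -4, 8, 0, 32/3, -128/3, …
ICs: h(0) = -2, h′(0) = -4.

f: a_k = 2, 0, -4, 0, 4/3, 0, …
g: a_k = -1, -2, 2, -4, 10, -28, …
Sym-product of L_f,L_g gives L₀ (≤ ord 2).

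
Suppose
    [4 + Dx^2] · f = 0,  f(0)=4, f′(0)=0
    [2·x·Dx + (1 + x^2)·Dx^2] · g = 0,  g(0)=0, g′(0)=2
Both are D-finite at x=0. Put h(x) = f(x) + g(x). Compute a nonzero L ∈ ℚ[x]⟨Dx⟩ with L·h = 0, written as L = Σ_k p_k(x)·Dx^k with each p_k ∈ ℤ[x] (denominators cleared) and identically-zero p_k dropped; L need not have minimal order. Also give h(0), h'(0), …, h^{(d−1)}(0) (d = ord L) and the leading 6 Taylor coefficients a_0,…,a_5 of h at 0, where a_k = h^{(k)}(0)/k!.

f: a_k = 4, 0, -8, 0, 8/3, 0, …
g: a_k = 0, 2, 0, -2/3, 0, 2/5, …
Sum ⇒ L₀ = lclm(L_f,L_g) in ℚ(x)⟨Dx⟩.
L = (-32·x + 80·x^3 + 16·x^5)·Dx + (4 + 32·x^2 + 36·x^4 + 8·x^6)·Dx^2 + (-8·x + 20·x^3 + 4·x^5)·Dx^3 + (1 + 8·x^2 + 9·x^4 + 2·x^6)·Dx^4  (order 4).
h: a_k = 4, 2, -8, -2/3, 8/3, 2/5, …
ICs: h(0) = 4, h′(0) = 2, h′′(0) = -16, h′′′(0) = -4.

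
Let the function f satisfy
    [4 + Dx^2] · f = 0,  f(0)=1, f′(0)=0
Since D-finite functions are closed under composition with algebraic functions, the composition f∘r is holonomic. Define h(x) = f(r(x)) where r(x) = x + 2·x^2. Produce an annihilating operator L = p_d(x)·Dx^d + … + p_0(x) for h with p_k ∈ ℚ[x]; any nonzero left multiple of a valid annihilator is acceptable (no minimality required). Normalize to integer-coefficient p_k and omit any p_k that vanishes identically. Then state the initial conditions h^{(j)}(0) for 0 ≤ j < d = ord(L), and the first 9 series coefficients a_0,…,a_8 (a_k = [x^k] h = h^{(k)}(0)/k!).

f: a_k = 1, 0, -2, 0, 2/3, 0, -4/45, 0, 2/315, …
f∘r: x↦r, Dx↦Dx/r' in L_f ⇒ L₀.
L = (4 + 48·x + 192·x^2 + 256·x^3) - 4·Dx + (1 + 4·x)·Dx^2  (order 2).
h: a_k = 1, 0, -2, -8, -22/3, 16/3, 716/45, 304/15, 1682/315, …
ICs: h(0) = 1, h′(0) = 0.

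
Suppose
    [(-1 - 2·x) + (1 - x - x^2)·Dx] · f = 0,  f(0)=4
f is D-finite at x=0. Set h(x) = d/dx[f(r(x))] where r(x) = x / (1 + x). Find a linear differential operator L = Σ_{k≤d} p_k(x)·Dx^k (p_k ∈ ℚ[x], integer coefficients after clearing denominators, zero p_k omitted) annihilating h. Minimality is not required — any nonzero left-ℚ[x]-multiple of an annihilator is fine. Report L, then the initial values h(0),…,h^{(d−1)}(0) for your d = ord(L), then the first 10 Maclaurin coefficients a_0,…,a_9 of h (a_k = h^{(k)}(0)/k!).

f: a_k = 4, 4, 8, 12, 20, 32, 52, 84, 136, 220, …
f∘r: x↦r, Dx↦Dx/r' in L_f ⇒ L₀.
h=h₀': d/dx-closure on L₀ ⇒ L.
L = (2 + 6·x + 12·x^2 + 6·x^3) + (-1 - 5·x - 6·x^2 + x^3 + 3·x^4)·Dx  (order 1).
h: a_k = 4, 8, 0, 16, -20, 48, -84, 160, -288, 520, …
ICs: h(0) = 4.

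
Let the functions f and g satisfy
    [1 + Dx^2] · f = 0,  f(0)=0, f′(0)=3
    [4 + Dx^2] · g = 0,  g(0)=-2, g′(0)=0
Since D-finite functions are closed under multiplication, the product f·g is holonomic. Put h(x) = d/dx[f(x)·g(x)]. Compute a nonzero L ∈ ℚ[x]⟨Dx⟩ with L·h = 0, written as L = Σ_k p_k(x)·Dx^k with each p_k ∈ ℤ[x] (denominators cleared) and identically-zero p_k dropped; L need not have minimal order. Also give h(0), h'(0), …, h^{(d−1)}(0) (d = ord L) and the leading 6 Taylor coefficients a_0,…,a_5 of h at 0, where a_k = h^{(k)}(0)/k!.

L = 9 + 10·Dx^2 + Dx^4  (order 4).
h: a_k = -6, 0, 39, 0, -121/4, 0, …
ICs: h(0) = -6, h′(0) = 0, h′′(0) = 78, h′′′(0) = 0.

f: a_k = 0, 3, 0, -1/2, 0, 1/40, …
g: a_k = -2, 0, 4, 0, -4/3, 0, …
f·g: L₀ = L_f ⊗_s L_g, ord ≤ 2·2.
Differentiate: ansatz ord ≤ ord L₀ ⇒ L.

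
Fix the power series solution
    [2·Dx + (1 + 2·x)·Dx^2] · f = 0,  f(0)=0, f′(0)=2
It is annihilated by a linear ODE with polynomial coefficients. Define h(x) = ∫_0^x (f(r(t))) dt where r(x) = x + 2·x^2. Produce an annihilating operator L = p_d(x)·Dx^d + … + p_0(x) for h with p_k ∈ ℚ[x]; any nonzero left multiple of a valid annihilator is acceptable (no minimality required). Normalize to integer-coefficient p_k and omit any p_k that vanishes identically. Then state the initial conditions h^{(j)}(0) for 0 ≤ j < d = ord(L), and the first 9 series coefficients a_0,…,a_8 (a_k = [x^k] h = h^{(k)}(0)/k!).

L = (-2 + 8·x + 16·x^2)·Dx^2 + (1 + 6·x + 12·x^2 + 16·x^3)·Dx^3  (order 3).
h: a_k = 0, 0, 1, 2/3, -4/3, 4/5, 16/15, -64/21, 16/7, …
ICs: h(0) = 0, h′(0) = 0, h′′(0) = 2.

f: a_k = 0, 2, -2, 8/3, -4, 32/5, -32/3, 128/7, -32, …
Change of var in L_f (x↦r) gives L₀.
∫: right-multiply L₀ by Dx.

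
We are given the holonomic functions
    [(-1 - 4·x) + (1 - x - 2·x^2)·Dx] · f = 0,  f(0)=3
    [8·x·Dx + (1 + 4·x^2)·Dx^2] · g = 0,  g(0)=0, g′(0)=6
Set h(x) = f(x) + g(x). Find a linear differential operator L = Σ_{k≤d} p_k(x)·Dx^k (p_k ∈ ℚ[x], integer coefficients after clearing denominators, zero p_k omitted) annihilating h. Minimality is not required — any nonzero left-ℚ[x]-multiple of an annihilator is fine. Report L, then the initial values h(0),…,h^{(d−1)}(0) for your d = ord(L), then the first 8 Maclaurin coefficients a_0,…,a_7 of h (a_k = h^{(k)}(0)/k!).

f: a_k = 3, 3, 9, 15, 33, 63, 129, 255, …
g: a_k = 0, 6, 0, -8, 0, 96/5, 0, -384/7, …
Sum ⇒ L₀ = lclm(L_f,L_g) in ℚ(x)⟨Dx⟩.
L = (-24 + 96·x + 864·x^2 + 1536·x^3 + 3264·x^4 + 768·x^6)·Dx + (19 + 80·x + 100·x^2 + 544·x^3 + 1424·x^4 + 2368·x^5 + 192·x^6 + 768·x^7)·Dx^2 + (-3 - 7·x - 32·x^2 + 28·x^3 - 24·x^4 + 240·x^5 + 256·x^6 + 64·x^7 + 128·x^8)·Dx^3  (order 3).
h: a_k = 3, 9, 9, 7, 33, 411/5, 129, 1401/7, …
ICs: h(0) = 3, h′(0) = 9, h′′(0) = 18.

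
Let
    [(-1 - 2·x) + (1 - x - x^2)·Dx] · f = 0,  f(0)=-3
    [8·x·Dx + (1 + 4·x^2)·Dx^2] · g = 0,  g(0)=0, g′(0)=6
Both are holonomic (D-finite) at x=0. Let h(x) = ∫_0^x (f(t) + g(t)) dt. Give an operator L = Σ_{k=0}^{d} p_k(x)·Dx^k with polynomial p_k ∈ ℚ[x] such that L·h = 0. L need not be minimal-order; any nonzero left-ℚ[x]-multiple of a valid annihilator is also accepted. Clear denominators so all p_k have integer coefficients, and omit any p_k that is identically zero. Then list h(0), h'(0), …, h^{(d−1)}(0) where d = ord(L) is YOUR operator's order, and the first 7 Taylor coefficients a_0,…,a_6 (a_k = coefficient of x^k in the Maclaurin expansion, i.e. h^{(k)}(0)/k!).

f: a_k = -3, -3, -6, -9, -15, -24, -39, …
g: a_k = 0, 6, 0, -8, 0, 96/5, 0, …
Weyl lclm of L_f,L_g ⇒ L₀ (ord ≤ 3).
h=∫h₀ ⇒ L = L₀·Dx.
L = (-16 + 64·x + 400·x^2 + 576·x^3 + 696·x^4 + 96·x^6)·Dx^2 + (13 + 24·x + 22·x^2 + 204·x^3 + 548·x^4 + 488·x^5 + 48·x^6 + 96·x^7)·Dx^3 + (-2 - 5·x - 14·x^2 + 2·x^3 - 13·x^4 + 92·x^5 + 48·x^6 + 16·x^7 + 16·x^8)·Dx^4  (order 4).
h: a_k = 0, -3, 3/2, -2, -17/4, -3, -4/5, …
ICs: h(0) = 0, h′(0) = -3, h′′(0) = 3, h′′′(0) = -12.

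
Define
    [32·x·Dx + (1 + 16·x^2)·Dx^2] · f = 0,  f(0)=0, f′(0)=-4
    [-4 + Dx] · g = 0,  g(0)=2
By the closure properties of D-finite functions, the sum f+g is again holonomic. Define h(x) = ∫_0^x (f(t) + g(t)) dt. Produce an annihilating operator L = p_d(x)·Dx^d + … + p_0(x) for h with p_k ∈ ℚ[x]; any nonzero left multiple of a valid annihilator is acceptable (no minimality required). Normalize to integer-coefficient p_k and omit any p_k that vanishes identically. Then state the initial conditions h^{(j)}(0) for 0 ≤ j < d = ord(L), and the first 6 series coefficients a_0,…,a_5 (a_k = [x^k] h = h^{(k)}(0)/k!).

L = (32 - 256·x - 512·x^2)·Dx^2 + (-12 + 48·x + 64·x^2 - 256·x^3)·Dx^3 + (1 + 4·x + 16·x^2 + 64·x^3)·Dx^4  (order 4).
h: a_k = 0, 2, 2, 16/3, 32/3, 64/15, …
ICs: h(0) = 0, h′(0) = 2, h′′(0) = 4, h′′′(0) = 32.

f: a_k = 0, -4, 0, 64/3, 0, -1024/5, …
g: a_k = 2, 8, 16, 64/3, 64/3, 256/15, …
L₀ := lclm(L_f,L_g); ord L₀ ≤ 2+1.
h=∫₀ˣh₀: take L = L₀·Dx.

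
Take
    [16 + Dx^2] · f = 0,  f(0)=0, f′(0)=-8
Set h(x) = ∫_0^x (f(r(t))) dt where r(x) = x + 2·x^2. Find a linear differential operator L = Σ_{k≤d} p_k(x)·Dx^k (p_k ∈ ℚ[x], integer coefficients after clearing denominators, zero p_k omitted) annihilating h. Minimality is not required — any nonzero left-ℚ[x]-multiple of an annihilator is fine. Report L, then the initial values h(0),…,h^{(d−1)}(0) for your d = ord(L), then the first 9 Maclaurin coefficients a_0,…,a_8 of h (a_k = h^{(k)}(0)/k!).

L = (16 + 192·x + 768·x^2 + 1024·x^3)·Dx - 4·Dx^2 + (1 + 4·x)·Dx^3  (order 3).
h: a_k = 0, 0, -4, -16/3, 16/3, 128/5, 1792/45, 0, -26624/315, …
ICs: h(0) = 0, h′(0) = 0, h′′(0) = -8.

f: a_k = 0, -8, 0, 64/3, 0, -256/15, 0, 2048/315, 0, …
Change of var in L_f (x↦r) gives L₀.
Integrate: L := L₀·Dx.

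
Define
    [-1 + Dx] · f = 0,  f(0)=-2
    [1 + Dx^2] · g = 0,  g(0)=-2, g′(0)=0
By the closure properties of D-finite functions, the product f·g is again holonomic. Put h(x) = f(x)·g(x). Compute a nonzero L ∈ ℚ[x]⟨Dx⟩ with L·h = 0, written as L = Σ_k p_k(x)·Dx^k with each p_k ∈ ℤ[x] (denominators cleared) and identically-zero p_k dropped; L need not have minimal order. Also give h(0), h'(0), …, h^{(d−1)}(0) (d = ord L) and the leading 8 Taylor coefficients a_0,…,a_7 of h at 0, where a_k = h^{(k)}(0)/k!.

f: a_k = -2, -2, -1, -1/3, -1/12, -1/60, -1/360, -1/2520, …
g: a_k = -2, 0, 1, 0, -1/12, 0, 1/360, 0, …
L₀ := L_f ⊗_s L_g (sym. prod.), ord ≤ 2.
L = 2 - 2·Dx + Dx^2  (order 2).
h: a_k = 4, 4, 0, -4/3, -2/3, -2/15, 0, 2/315, …
ICs: h(0) = 4, h′(0) = 4.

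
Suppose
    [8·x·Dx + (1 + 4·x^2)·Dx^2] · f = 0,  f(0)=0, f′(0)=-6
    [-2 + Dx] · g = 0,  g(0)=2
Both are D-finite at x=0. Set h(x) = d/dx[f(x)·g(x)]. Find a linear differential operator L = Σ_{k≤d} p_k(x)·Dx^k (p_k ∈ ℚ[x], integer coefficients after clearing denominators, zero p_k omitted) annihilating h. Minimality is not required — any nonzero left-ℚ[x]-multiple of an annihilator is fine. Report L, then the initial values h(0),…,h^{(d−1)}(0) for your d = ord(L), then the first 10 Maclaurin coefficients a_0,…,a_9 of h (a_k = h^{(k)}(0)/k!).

f: a_k = 0, -6, 0, 8, 0, -96/5, 0, 384/7, 0, -512/3, …
g: a_k = 2, 4, 4, 8/3, 4/3, 8/15, 8/45, 16/315, 4/315, 8/2835, …
Sym-product of L_f,L_g gives L₀ (≤ ord 2).
Differentiate: ansatz ord ≤ ord L₀ ⇒ L.
L = (4 + 40·x - 48·x^2 + 32·x^3) + (-24·x + 32·x^2 - 32·x^3)·Dx + (-1 + 2·x - 4·x^2 + 8·x^3)·Dx^2  (order 2).
h: a_k = -12, -48, -24, 64, -72, -352, 1488/5, 28928/21, -9208/7, -5161888/945, …
ICs: h(0) = -12, h′(0) = -48.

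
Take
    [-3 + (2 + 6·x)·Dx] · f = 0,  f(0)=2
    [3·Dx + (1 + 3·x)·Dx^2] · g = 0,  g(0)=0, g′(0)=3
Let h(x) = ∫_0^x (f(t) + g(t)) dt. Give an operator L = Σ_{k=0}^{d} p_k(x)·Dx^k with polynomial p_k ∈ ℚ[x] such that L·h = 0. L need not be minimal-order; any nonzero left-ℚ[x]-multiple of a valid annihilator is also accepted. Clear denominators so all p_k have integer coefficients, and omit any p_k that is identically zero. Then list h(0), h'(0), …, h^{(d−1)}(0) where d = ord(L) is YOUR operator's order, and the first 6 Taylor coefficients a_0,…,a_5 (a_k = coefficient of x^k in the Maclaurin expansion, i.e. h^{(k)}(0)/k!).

L = 9·Dx^2 + (15 + 45·x)·Dx^3 + (2 + 12·x + 18·x^2)·Dx^4  (order 4).
h: a_k = 0, 2, 3, -9/4, 99/32, -1701/320, …
ICs: h(0) = 0, h′(0) = 2, h′′(0) = 6, h′′′(0) = -27/2.

f: a_k = 2, 3, -9/4, 27/8, -405/64, 1701/128, …
g: a_k = 0, 3, -9/2, 9, -81/4, 243/5, …
Weyl lclm of L_f,L_g ⇒ L₀ (ord ≤ 3).
h=∫h₀ ⇒ L = L₀·Dx.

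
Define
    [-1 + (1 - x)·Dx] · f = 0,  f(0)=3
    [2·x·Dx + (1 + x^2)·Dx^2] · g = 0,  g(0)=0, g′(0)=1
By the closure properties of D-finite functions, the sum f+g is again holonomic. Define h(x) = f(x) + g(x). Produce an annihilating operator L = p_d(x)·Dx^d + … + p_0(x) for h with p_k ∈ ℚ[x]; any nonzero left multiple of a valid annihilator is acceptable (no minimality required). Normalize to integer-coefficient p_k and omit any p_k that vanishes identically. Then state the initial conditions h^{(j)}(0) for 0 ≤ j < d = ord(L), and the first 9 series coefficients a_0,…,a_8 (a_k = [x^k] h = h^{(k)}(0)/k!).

L = (-2 + 8·x + 6·x^2)·Dx + (4 - 2·x + 4·x^2 + 6·x^3)·Dx^2 + (-1 + x^4)·Dx^3  (order 3).
h: a_k = 3, 4, 3, 8/3, 3, 16/5, 3, 20/7, 3, …
ICs: h(0) = 3, h′(0) = 4, h′′(0) = 6.

f: a_k = 3, 3, 3, 3, 3, 3, 3, 3, 3, …
g: a_k = 0, 1, 0, -1/3, 0, 1/5, 0, -1/7, 0, …
f+g: L₀ = lclm(L_f,L_g), ord ≤ 1+2.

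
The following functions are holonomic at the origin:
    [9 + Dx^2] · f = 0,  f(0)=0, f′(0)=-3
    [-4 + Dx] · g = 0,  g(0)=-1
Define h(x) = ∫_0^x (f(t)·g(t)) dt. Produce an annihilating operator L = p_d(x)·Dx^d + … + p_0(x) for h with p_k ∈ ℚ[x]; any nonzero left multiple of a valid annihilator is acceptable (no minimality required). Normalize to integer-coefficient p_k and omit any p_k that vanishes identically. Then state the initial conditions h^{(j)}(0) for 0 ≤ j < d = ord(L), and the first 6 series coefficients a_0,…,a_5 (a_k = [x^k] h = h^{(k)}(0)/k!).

f: a_k = 0, -3, 0, 9/2, 0, -81/40, …
g: a_k = -1, -4, -8, -32/3, -32/3, -128/15, …
h₀=f·g: eliminate ⇒ L₀, order ≤ 2·1.
h=∫₀ˣh₀: take L = L₀·Dx.
L = 25·Dx - 8·Dx^2 + Dx^3  (order 3).
h: a_k = 0, 0, 3/2, 4, 39/8, 14/5, …
ICs: h(0) = 0, h′(0) = 0, h′′(0) = 3.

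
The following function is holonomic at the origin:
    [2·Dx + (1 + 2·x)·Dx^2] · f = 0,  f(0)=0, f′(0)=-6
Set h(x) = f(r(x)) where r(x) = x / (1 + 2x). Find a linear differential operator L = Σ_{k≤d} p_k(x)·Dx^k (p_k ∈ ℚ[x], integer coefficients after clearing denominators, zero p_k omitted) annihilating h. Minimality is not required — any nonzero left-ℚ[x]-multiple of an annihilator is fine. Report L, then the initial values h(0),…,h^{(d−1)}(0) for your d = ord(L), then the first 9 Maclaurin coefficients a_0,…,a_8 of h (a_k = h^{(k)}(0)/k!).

L = (6 + 16·x)·Dx + (1 + 6·x + 8·x^2)·Dx^2  (order 2).
h: a_k = 0, -6, 18, -56, 180, -2976/5, 2016, -48768/7, 24480, …
ICs: h(0) = 0, h′(0) = -6.

f: a_k = 0, -6, 6, -8, 12, -96/5, 32, -384/7, 96, …
h₀=f(r): pull back L_f along r ⇒ L₀.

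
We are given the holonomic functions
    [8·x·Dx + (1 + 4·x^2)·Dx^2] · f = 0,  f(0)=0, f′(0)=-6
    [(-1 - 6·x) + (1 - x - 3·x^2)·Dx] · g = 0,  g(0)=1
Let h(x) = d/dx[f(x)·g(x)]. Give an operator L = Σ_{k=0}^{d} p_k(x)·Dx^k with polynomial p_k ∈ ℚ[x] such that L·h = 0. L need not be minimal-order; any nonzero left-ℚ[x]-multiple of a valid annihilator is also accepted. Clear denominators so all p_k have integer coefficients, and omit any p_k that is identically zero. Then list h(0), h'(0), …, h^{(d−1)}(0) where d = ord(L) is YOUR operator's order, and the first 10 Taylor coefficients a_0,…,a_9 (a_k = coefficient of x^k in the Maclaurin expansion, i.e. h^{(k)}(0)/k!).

L = (22 + 1032·x^2 + 1152·x^3 + 5184·x^4) + (13 + 86·x + 132·x^2 + 600·x^3 + 1152·x^4 + 3456·x^5)·Dx + (-3 - x - 35·x^2 + 44·x^3 + 16·x^4 + 192·x^5 + 432·x^6)·Dx^2  (order 2).
h: a_k = -6, -12, -48, -136, -506, -6096/5, -15818/5, -297232/35, -815232/35, -173180/3, …
ICs: h(0) = -6, h′(0) = -12.

f: a_k = 0, -6, 0, 8, 0, -96/5, 0, 384/7, 0, -512/3, …
g: a_k = 1, 1, 4, 7, 19, 40, 97, 217, 508, 1159, …
L₀ := L_f ⊗_s L_g (sym. prod.), ord ≤ 2.
h₀' ⇒ L via d/dx closure of L₀.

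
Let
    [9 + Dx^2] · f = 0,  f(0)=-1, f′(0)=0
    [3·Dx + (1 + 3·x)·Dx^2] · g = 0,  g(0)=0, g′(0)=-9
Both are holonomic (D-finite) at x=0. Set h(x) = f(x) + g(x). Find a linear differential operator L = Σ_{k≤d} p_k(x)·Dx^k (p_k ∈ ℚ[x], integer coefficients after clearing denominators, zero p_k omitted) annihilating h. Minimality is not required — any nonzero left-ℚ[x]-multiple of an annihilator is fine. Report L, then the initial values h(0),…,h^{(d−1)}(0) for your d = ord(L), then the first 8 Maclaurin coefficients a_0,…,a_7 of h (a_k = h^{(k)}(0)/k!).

L = (63 + 54·x + 81·x^2)·Dx + (9 + 45·x + 81·x^2 + 81·x^3)·Dx^2 + (7 + 6·x + 9·x^2)·Dx^3 + (1 + 5·x + 9·x^2 + 9·x^3)·Dx^4  (order 4).
h: a_k = -1, -9, 18, -27, 459/8, -729/5, 29241/80, -6561/7, …
ICs: h(0) = -1, h′(0) = -9, h′′(0) = 36, h′′′(0) = -162.

f: a_k = -1, 0, 9/2, 0, -27/8, 0, 81/80, 0, …
g: a_k = 0, -9, 27/2, -27, 243/4, -729/5, 729/2, -6561/7, …
h₀=f+g: left-lcm gives L₀, ord ≤ 4.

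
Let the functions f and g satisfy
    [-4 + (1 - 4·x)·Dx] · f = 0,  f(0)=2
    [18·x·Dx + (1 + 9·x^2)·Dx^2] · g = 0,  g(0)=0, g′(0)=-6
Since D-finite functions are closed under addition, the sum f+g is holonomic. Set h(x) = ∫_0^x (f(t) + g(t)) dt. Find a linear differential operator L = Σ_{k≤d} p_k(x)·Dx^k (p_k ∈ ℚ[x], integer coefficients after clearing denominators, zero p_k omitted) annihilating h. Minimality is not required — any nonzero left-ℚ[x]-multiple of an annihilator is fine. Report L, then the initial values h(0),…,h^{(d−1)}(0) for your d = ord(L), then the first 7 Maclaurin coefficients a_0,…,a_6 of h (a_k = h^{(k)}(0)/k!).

L = (-72 + 1152·x + 1944·x^2)·Dx^2 + (57 - 72·x + 765·x^2 + 1944·x^3)·Dx^3 + (-4 + 7·x + 63·x^3 + 324·x^4)·Dx^4  (order 4).
h: a_k = 0, 2, 1, 32/3, 73/2, 512/5, 4877/15, …
ICs: h(0) = 0, h′(0) = 2, h′′(0) = 2, h′′′(0) = 64.

f: a_k = 2, 8, 32, 128, 512, 2048, 8192, …
g: a_k = 0, -6, 0, 18, 0, -486/5, 0, …
Sum ⇒ L₀ = lclm(L_f,L_g) in ℚ(x)⟨Dx⟩.
∫: right-multiply L₀ by Dx.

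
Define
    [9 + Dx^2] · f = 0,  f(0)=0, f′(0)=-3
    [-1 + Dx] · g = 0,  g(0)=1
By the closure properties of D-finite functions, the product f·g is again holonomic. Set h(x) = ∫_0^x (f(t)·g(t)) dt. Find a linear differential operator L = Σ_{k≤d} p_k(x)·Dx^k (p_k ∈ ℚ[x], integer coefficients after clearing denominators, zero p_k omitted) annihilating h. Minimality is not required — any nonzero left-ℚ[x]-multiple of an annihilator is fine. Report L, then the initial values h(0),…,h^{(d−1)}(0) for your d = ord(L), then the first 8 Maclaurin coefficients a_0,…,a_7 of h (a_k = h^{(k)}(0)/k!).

L = 10·Dx - 2·Dx^2 + Dx^3  (order 3).
h: a_k = 0, 0, -3/2, -1, 3/4, 4/5, 1/60, -13/70, …
ICs: h(0) = 0, h′(0) = 0, h′′(0) = -3.

f: a_k = 0, -3, 0, 9/2, 0, -81/40, 0, 243/560, …
g: a_k = 1, 1, 1/2, 1/6, 1/24, 1/120, 1/720, 1/5040, …
Product ⇒ symmetric product L₀, ord ≤ 2.
∫: right-multiply L₀ by Dx.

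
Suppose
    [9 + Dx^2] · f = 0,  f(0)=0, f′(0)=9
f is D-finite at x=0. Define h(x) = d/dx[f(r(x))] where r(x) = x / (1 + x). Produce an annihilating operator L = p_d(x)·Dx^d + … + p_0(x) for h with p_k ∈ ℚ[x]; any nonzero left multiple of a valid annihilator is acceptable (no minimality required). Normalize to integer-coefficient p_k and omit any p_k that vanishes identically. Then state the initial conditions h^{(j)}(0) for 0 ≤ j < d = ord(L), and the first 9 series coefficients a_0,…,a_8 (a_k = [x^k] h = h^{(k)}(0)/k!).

f: a_k = 0, 9, 0, -27/2, 0, 243/40, 0, -729/560, 0, …
Change of var in L_f (x↦r) gives L₀.
h₀' ⇒ L via d/dx closure of L₀.
L = (15 + 12·x + 6·x^2) + (6 + 18·x + 18·x^2 + 6·x^3)·Dx + (1 + 4·x + 6·x^2 + 4·x^3 + x^4)·Dx^2  (order 2).
h: a_k = 9, -18, -27/2, 126, -2637/8, 2295/4, -58059/80, 5679/10, 804897/4480, …
ICs: h(0) = 9, h′(0) = -18.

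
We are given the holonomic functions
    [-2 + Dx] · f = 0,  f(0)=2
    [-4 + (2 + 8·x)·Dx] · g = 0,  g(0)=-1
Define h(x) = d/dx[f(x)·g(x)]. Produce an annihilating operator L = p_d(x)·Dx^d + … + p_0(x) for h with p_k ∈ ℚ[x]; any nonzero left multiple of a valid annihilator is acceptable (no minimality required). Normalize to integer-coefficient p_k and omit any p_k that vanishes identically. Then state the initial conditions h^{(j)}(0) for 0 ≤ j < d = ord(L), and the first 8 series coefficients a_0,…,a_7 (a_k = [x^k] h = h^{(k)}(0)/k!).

f: a_k = 2, 4, 4, 8/3, 4/3, 8/15, 8/45, 16/315, …
g: a_k = -1, -2, 2, -4, 10, -28, 84, -264, …
h₀=f·g: eliminate ⇒ L₀, order ≤ 1·1.
Derive L from L₀ (diff closure).
L = (2 + 16·x + 16·x^2) + (-1 - 6·x - 8·x^2)·Dx  (order 1).
h: a_k = -8, -16, -32, 64/3, -448/3, 7808/15, -88832/45, 2350592/315, …
ICs: h(0) = -8.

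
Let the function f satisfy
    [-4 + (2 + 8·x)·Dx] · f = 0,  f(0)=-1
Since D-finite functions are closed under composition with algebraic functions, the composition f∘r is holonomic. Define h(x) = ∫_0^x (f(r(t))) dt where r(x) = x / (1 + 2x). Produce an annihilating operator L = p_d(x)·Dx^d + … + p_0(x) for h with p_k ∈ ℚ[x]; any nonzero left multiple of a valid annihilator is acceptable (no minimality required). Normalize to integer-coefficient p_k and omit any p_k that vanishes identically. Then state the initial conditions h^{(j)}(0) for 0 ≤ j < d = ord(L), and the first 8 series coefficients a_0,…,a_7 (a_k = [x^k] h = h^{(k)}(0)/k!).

L = -2·Dx + (1 + 8·x + 12·x^2)·Dx^2  (order 2).
h: a_k = 0, -1, -1, 2, -5, 74/5, -50, 1308/7, …
ICs: h(0) = 0, h′(0) = -1.

f: a_k = -1, -2, 2, -4, 10, -28, 84, -264, …
L₀ from L_f via x↦r, Dx↦r'^{-1}Dx.
h=∫h₀ ⇒ L = L₀·Dx.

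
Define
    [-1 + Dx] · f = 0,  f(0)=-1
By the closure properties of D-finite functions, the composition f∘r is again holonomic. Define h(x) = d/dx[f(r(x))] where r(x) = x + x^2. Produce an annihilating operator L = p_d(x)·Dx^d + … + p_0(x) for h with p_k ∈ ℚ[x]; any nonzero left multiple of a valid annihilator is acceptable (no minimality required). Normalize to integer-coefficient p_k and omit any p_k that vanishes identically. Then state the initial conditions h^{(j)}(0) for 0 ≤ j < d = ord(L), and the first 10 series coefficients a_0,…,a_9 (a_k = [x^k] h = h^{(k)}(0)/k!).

f: a_k = -1, -1, -1/2, -1/6, -1/24, -1/120, -1/720, -1/5040, -1/40320, -1/362880, …
h₀=f(r): pull back L_f along r ⇒ L₀.
h=h₀': d/dx-closure on L₀ ⇒ L.
L = (3 + 4·x + 4·x^2) + (-1 - 2·x)·Dx  (order 1).
h: a_k = -1, -3, -7/2, -25/6, -27/8, -331/120, -1303/720, -1979/1680, -5357/8064, -19093/51840, …
ICs: h(0) = -1.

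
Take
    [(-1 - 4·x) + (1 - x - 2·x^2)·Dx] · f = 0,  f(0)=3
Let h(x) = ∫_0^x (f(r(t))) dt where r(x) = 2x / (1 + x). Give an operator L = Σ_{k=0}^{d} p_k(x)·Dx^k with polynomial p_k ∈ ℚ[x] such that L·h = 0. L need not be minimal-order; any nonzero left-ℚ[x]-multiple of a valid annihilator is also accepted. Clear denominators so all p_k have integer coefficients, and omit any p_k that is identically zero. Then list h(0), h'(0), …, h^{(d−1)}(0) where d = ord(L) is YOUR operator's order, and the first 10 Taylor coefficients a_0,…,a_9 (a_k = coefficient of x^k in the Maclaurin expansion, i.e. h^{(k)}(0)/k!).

L = (2 + 18·x)·Dx + (-1 - x + 9·x^2 + 9·x^3)·Dx^2  (order 2).
h: a_k = 0, 3, 3, 10, 27/2, 54, 81, 2430/7, 2187/4, 2430, …
ICs: h(0) = 0, h′(0) = 3.

f: a_k = 3, 3, 9, 15, 33, 63, 129, 255, 513, 1023, …
Substitute x→r, Dx→(1/r')Dx; clear ⇒ L₀.
h=∫h₀ ⇒ L = L₀·Dx.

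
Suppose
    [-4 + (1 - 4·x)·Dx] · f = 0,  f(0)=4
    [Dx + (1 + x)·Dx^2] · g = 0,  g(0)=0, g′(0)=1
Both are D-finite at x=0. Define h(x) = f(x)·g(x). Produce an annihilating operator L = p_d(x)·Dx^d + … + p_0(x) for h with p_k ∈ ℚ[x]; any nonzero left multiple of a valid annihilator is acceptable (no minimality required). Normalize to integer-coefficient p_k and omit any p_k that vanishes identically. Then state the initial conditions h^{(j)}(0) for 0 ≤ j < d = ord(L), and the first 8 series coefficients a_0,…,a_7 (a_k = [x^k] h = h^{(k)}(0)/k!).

f: a_k = 4, 16, 64, 256, 1024, 4096, 16384, 65536, …
g: a_k = 0, 1, -1/2, 1/3, -1/4, 1/5, -1/6, 1/7, …
Sym-product of L_f,L_g gives L₀ (≤ ord 2).
L = 4 + (7 + 12·x)·Dx + (-1 + 3·x + 4·x^2)·Dx^2  (order 2).
h: a_k = 0, 4, 14, 172/3, 685/3, 13712/15, 54838/15, 1535524/105, …
ICs: h(0) = 0, h′(0) = 4.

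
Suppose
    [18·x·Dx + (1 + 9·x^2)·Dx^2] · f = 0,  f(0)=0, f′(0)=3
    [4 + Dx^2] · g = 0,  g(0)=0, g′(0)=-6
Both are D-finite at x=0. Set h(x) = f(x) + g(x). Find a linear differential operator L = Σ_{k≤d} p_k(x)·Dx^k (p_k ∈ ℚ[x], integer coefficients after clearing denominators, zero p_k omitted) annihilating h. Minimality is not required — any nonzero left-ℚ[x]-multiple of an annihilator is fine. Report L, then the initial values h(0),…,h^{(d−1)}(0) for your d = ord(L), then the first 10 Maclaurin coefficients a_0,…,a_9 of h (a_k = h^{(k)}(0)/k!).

L = (-3744·x + 37584·x^3 + 11664·x^5)·Dx + (-28 + 864·x^2 + 10692·x^4 + 5832·x^6)·Dx^2 + (-936·x + 9396·x^3 + 2916·x^5)·Dx^3 + (-7 + 216·x^2 + 2673·x^4 + 1458·x^6)·Dx^4  (order 4).
h: a_k = 0, -3, 0, -5, 0, 239/5, 0, -32797/105, 0, 2066711/945, …
ICs: h(0) = 0, h′(0) = -3, h′′(0) = 0, h′′′(0) = -30.

f: a_k = 0, 3, 0, -9, 0, 243/5, 0, -2187/7, 0, 2187, …
g: a_k = 0, -6, 0, 4, 0, -4/5, 0, 8/105, 0, -4/945, …
f+g: L₀ = lclm(L_f,L_g), ord ≤ 2+2.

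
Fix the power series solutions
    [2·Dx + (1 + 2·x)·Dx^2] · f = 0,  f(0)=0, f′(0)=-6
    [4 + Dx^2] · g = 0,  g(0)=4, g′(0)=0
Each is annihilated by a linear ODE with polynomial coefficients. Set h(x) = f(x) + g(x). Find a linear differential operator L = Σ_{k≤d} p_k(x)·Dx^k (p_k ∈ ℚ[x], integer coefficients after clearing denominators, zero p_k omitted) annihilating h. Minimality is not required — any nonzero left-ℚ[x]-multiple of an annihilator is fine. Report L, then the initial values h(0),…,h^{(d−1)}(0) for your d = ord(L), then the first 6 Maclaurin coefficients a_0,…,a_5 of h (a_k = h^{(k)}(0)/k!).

f: a_k = 0, -6, 6, -8, 12, -96/5, …
g: a_k = 4, 0, -8, 0, 8/3, 0, …
Sum ⇒ L₀ = lclm(L_f,L_g) in ℚ(x)⟨Dx⟩.
L = (56 + 32·x + 32·x^2)·Dx + (12 + 40·x + 48·x^2 + 32·x^3)·Dx^2 + (14 + 8·x + 8·x^2)·Dx^3 + (3 + 10·x + 12·x^2 + 8·x^3)·Dx^4  (order 4).
h: a_k = 4, -6, -2, -8, 44/3, -96/5, …
ICs: h(0) = 4, h′(0) = -6, h′′(0) = -4, h′′′(0) = -48.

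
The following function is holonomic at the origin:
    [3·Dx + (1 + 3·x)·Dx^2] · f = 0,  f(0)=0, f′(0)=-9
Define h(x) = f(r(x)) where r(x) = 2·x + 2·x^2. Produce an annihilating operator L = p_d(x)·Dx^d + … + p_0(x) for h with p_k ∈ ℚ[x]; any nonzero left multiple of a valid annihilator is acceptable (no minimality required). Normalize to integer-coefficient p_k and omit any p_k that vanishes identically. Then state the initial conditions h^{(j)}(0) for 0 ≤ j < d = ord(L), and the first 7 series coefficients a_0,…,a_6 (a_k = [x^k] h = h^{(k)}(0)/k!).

f: a_k = 0, -9, 27/2, -27, 243/4, -729/5, 729/2, …
h₀=f(r): pull back L_f along r ⇒ L₀.
L = (4 + 12·x + 12·x^2)·Dx + (1 + 8·x + 18·x^2 + 12·x^3)·Dx^2  (order 2).
h: a_k = 0, -18, 36, -108, 378, -7128/5, 5616, …
ICs: h(0) = 0, h′(0) = -18.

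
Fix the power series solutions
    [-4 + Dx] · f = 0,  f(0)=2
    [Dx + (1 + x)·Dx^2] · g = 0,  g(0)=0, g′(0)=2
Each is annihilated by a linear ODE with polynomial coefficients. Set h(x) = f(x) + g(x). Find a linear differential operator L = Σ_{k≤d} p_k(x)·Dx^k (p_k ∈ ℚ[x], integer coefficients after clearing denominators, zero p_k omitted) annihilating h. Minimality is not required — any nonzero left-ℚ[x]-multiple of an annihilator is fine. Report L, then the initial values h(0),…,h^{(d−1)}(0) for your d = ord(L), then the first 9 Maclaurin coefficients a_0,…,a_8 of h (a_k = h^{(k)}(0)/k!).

L = (-24 - 16·x)·Dx + (-14 - 32·x - 16·x^2)·Dx^2 + (5 + 9·x + 4·x^2)·Dx^3  (order 3).
h: a_k = 2, 10, 15, 22, 125/6, 262/15, 497/45, 2138/315, 3781/1260, …
ICs: h(0) = 2, h′(0) = 10, h′′(0) = 30.

f: a_k = 2, 8, 16, 64/3, 64/3, 256/15, 512/45, 2048/315, 1024/315, …
g: a_k = 0, 2, -1, 2/3, -1/2, 2/5, -1/3, 2/7, -1/4, …
h₀=f+g: left-lcm gives L₀, ord ≤ 3.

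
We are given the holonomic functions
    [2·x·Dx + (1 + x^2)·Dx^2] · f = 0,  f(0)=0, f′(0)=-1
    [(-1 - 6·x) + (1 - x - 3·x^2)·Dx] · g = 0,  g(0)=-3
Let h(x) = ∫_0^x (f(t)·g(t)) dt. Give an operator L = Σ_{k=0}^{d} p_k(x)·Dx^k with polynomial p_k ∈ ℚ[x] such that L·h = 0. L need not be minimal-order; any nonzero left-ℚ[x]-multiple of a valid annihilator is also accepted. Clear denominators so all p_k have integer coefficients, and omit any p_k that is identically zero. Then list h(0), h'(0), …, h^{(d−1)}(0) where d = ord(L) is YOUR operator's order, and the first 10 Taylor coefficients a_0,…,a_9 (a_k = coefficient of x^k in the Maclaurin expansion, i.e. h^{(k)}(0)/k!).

L = (6 + 2·x + 18·x^2)·Dx + (2 + 10·x + 4·x^2 + 18·x^3)·Dx^2 + (-1 + x + 2·x^2 + x^3 + 3·x^4)·Dx^3  (order 3).
h: a_k = 0, 0, 3/2, 1, 11/4, 4, 134/15, 568/35, 9589/280, 21517/315, …
ICs: h(0) = 0, h′(0) = 0, h′′(0) = 3.

f: a_k = 0, -1, 0, 1/3, 0, -1/5, 0, 1/7, 0, -1/9, …
g: a_k = -3, -3, -12, -21, -57, -120, -291, -651, -1524, -3477, …
L₀ := L_f ⊗_s L_g (sym. prod.), ord ≤ 2.
h=∫₀ˣh₀: take L = L₀·Dx.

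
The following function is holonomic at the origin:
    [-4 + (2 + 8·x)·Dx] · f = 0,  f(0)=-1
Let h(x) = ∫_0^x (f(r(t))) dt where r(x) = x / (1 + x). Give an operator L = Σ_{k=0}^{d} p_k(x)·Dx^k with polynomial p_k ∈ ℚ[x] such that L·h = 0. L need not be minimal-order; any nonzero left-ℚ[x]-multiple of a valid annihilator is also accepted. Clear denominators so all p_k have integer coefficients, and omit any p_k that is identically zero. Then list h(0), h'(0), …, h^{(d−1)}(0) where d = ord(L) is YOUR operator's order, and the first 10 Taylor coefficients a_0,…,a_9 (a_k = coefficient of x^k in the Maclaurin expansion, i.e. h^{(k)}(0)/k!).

f: a_k = -1, -2, 2, -4, 10, -28, 84, -264, 858, -2860, …
L₀ from L_f via x↦r, Dx↦r'^{-1}Dx.
h=∫h₀ ⇒ L = L₀·Dx.
L = -2·Dx + (1 + 6·x + 5·x^2)·Dx^2  (order 2).
h: a_k = 0, -1, -1, 4/3, -5/2, 6, -17, 376/7, -731/4, 5900/9, …
ICs: h(0) = 0, h′(0) = -1.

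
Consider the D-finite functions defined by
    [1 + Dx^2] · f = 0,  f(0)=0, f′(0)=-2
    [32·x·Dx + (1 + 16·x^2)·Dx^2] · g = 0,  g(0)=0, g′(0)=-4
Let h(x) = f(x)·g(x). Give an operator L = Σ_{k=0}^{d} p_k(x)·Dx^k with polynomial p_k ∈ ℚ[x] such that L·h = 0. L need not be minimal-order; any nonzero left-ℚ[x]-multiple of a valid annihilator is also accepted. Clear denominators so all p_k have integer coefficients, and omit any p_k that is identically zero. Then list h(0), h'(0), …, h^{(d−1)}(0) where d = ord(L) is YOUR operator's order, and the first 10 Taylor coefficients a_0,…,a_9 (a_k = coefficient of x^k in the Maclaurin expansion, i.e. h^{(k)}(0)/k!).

L = (1105 + 51776·x^2 + 22016·x^4 + 16384·x^6 + 65536·x^8) + (2112·x + 35840·x^3 + 49152·x^5 + 262144·x^7)·Dx + (1122 + 52352·x^2 + 27648·x^4 + 32768·x^6 + 131072·x^8)·Dx^2 + (2112·x + 35840·x^3 + 49152·x^5 + 262144·x^7)·Dx^3 + (17 + 576·x^2 + 5632·x^4 + 16384·x^6 + 65536·x^8)·Dx^4  (order 4).
h: a_k = 0, 0, 8, 0, -44, 0, 3751/9, 0, -142493/30, 0, …
ICs: h(0) = 0, h′(0) = 0, h′′(0) = 16, h′′′(0) = 0.

f: a_k = 0, -2, 0, 1/3, 0, -1/60, 0, 1/2520, 0, -1/181440, …
g: a_k = 0, -4, 0, 64/3, 0, -1024/5, 0, 16384/7, 0, -262144/9, …
h₀=f·g: eliminate ⇒ L₀, order ≤ 2·2.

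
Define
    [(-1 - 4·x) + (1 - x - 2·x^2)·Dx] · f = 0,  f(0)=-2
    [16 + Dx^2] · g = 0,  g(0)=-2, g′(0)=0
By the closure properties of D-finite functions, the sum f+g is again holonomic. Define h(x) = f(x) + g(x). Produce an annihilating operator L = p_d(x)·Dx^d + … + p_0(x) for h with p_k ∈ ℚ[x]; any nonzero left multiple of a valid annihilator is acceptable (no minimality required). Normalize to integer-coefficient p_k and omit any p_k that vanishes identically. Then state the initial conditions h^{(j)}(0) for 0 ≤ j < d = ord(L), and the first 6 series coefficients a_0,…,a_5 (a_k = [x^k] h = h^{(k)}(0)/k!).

f: a_k = -2, -2, -6, -10, -22, -42, …
g: a_k = -2, 0, 16, 0, -64/3, 0, …
Sum ⇒ L₀ = lclm(L_f,L_g) in ℚ(x)⟨Dx⟩.
L = (368 + 1408·x - 256·x^2 + 512·x^3 + 2560·x^4 + 2048·x^5) + (-176 + 336·x + 384·x^2 - 1024·x^3 - 384·x^4 + 1536·x^5 + 1024·x^6)·Dx + (23 + 88·x - 16·x^2 + 32·x^3 + 160·x^4 + 128·x^5)·Dx^2 + (-11 + 21·x + 24·x^2 - 64·x^3 - 24·x^4 + 96·x^5 + 64·x^6)·Dx^3  (order 3).
h: a_k = -4, -2, 10, -10, -130/3, -42, …
ICs: h(0) = -4, h′(0) = -2, h′′(0) = 20.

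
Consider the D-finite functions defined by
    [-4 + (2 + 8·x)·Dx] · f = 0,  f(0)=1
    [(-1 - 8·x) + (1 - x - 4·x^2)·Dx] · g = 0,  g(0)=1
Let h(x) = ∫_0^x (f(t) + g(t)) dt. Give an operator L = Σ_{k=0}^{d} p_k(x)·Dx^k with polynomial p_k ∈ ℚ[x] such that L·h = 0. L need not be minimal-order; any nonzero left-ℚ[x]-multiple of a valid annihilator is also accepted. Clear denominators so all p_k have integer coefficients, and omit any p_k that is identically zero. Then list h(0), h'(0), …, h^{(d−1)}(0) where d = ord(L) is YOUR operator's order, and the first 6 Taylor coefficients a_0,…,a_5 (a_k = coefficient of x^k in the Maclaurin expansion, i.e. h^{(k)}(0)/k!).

L = (24 + 156·x + 336·x^2 + 640·x^3)·Dx + (-14 - 96·x - 420·x^2 - 1184·x^3 - 1600·x^4)·Dx^2 + (-1 + 11·x + 90·x^2 + 24·x^3 - 544·x^4 - 640·x^5)·Dx^3  (order 3).
h: a_k = 0, 2, 3/2, 1, 13/4, 19/5, …
ICs: h(0) = 0, h′(0) = 2, h′′(0) = 3.

f: a_k = 1, 2, -2, 4, -10, 28, …
g: a_k = 1, 1, 5, 9, 29, 65, …
L₀ := lclm(L_f,L_g); ord L₀ ≤ 1+1.
Integrate: L := L₀·Dx.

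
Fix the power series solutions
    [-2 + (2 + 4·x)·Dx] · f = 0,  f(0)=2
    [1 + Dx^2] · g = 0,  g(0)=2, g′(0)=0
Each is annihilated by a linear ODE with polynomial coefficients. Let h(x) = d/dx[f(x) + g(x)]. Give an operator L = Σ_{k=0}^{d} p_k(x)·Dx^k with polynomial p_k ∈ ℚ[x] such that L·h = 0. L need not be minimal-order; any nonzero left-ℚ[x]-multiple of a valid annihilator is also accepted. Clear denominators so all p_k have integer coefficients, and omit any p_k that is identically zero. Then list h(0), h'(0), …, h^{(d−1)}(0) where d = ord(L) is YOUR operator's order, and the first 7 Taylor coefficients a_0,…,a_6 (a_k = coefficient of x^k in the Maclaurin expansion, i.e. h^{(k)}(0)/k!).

f: a_k = 2, 2, -1, 1, -5/4, 7/4, -21/8, …
g: a_k = 2, 0, -1, 0, 1/12, 0, -1/360, …
h₀=f+g: left-lcm gives L₀, ord ≤ 3.
Derive L from L₀ (diff closure).
L = (-4 - x - x^2) + (-1 - 3·x - 3·x^2 - 2·x^3)·Dx + (-4 - x - x^2)·Dx^2 + (-1 - 3·x - 3·x^2 - 2·x^3)·Dx^3  (order 3).
h: a_k = 2, -4, 3, -14/3, 35/4, -473/30, 231/8, …
ICs: h(0) = 2, h′(0) = -4, h′′(0) = 6.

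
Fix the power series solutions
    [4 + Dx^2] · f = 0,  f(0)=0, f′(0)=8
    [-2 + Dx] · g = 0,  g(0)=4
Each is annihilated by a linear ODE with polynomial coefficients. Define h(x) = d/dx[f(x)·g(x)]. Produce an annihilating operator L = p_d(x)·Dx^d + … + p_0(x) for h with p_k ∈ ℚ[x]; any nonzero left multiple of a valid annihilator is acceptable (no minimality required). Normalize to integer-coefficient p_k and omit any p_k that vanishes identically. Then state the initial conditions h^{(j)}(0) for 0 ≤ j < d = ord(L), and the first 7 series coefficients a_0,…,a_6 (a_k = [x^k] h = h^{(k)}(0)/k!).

f: a_k = 0, 8, 0, -16/3, 0, 16/15, 0, …
g: a_k = 4, 8, 8, 16/3, 8/3, 16/15, 16/45, …
L₀ := L_f ⊗_s L_g (sym. prod.), ord ≤ 2.
h₀' ⇒ L via d/dx closure of L₀.
L = 8 - 4·Dx + Dx^2  (order 2).
h: a_k = 32, 128, 128, 0, -256/3, -1024/15, -1024/45, …
ICs: h(0) = 32, h′(0) = 128.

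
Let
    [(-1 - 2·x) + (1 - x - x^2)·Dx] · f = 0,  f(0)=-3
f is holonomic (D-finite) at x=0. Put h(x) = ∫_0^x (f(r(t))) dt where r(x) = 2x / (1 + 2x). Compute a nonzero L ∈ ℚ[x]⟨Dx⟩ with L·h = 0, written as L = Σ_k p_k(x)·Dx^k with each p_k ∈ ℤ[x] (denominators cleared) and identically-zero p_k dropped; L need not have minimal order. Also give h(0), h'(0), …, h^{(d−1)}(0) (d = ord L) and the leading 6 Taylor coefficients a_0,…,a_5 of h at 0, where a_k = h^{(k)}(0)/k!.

f: a_k = -3, -3, -6, -9, -15, -24, …
h₀=f(r): pull back L_f along r ⇒ L₀.
Integrate: L := L₀·Dx.
L = (2 + 12·x)·Dx + (-1 - 4·x + 8·x^3)·Dx^2  (order 2).
h: a_k = 0, -3, -3, -4, 0, -48/5, …
ICs: h(0) = 0, h′(0) = -3.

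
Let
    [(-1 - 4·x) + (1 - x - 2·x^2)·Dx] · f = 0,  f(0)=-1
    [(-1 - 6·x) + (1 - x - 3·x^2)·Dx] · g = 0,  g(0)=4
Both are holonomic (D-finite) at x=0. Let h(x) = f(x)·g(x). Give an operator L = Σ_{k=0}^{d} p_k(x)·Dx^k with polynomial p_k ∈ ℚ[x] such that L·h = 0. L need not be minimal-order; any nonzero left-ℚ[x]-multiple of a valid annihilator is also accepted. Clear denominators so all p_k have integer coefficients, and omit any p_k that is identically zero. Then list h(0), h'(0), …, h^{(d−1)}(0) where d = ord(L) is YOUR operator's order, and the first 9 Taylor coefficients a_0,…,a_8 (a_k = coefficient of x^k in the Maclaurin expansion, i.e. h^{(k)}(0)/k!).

L = (-2 - 8·x + 15·x^2 + 24·x^3) + (1 - 2·x - 4·x^2 + 5·x^3 + 6·x^4)·Dx  (order 1).
h: a_k = -4, -8, -32, -76, -216, -528, -1348, -3272, -8000, …
ICs: h(0) = -4.

f: a_k = -1, -1, -3, -5, -11, -21, -43, -85, -171, …
g: a_k = 4, 4, 16, 28, 76, 160, 388, 868, 2032, …
L₀ := L_f ⊗_s L_g (sym. prod.), ord ≤ 1.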